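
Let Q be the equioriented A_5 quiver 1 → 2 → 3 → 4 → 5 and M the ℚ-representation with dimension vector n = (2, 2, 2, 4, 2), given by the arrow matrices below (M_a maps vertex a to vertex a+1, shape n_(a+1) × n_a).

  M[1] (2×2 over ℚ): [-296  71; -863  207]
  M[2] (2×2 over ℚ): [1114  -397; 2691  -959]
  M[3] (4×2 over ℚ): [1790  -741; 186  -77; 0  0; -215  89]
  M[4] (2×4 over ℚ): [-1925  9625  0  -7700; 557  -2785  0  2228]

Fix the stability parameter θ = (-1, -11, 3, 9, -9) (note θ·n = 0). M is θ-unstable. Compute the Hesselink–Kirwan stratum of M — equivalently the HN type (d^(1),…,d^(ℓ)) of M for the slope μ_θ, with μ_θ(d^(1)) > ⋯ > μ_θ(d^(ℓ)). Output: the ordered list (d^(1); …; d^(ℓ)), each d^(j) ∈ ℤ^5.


Interval decomposition of M: I[1,4]^2, I[4,4], I[4,5], I[5,5].
HN type (ℓ=5): μ^(1)=9; μ^(2)=3; μ^(3)=0; μ^(4)=-6; μ^(5)=-9

((0, 0, 0, 3, 0); (0, 0, 2, 0, 0); (0, 0, 0, 1, 1); (2, 2, 0, 0, 0); (0, 0, 0, 0, 1))


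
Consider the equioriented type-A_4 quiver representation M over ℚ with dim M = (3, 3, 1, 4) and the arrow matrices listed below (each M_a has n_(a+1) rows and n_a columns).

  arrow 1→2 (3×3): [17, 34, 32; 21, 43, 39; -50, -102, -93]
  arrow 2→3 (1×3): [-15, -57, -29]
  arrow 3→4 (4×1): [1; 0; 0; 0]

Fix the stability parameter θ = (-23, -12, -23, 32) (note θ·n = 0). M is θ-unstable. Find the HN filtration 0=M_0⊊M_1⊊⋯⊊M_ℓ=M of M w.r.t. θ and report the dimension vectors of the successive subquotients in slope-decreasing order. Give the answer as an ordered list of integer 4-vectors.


Interval decomposition of M: I[1,2]^2, I[1,4], I[4,4]^3.
HN type (ℓ=4): μ^(1)=32; μ^(2)=-12; μ^(3)=-35/2; μ^(4)=-23

((0, 0, 0, 4); (0, 2, 0, 0); (0, 1, 1, 0); (3, 0, 0, 0))


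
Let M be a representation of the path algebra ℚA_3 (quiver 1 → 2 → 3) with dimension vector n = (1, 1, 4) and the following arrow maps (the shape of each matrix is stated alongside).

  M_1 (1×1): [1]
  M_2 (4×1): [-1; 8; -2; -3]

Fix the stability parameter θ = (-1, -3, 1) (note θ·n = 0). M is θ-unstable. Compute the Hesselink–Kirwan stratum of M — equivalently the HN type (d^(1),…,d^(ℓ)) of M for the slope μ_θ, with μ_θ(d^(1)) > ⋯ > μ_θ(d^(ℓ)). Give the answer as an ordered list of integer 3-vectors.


Via rank(M_{q-1}∘⋯∘M_p): M ≅ I[1,3], I[3,3]^3.
μ_θ-semistable layers: μ^(1)=1; μ^(2)=-2

((0, 0, 4); (1, 1, 0))


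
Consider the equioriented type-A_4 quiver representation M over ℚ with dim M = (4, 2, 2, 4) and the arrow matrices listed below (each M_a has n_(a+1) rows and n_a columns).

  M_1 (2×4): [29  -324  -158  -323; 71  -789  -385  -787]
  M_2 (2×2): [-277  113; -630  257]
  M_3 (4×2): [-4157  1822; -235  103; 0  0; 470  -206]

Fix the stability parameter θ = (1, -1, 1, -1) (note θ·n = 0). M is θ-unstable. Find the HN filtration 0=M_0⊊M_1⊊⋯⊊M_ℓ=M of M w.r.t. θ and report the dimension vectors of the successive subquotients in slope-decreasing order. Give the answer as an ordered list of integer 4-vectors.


Via rank(M_{q-1}∘⋯∘M_p): M ≅ I[1,1]^2, I[1,4]^2, I[4,4]^2.
μ_θ-semistable layers: μ^(1)=1; μ^(2)=0; μ^(3)=-1

((2, 0, 0, 0); (2, 2, 2, 2); (0, 0, 0, 2))


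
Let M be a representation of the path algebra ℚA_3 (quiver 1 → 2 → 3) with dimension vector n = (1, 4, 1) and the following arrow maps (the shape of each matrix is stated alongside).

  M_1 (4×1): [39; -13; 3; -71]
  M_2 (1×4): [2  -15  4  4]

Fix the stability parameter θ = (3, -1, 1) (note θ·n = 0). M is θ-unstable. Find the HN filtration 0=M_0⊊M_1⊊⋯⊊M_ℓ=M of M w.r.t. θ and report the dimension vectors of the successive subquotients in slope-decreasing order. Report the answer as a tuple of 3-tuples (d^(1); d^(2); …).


Barcode: M ≅ I[1,3], I[2,2]^3. HN layers by μ_θ (2 steps, strictly decreasing):
  μ^(1)=1; μ^(2)=-1

((1, 1, 1); (0, 3, 0))


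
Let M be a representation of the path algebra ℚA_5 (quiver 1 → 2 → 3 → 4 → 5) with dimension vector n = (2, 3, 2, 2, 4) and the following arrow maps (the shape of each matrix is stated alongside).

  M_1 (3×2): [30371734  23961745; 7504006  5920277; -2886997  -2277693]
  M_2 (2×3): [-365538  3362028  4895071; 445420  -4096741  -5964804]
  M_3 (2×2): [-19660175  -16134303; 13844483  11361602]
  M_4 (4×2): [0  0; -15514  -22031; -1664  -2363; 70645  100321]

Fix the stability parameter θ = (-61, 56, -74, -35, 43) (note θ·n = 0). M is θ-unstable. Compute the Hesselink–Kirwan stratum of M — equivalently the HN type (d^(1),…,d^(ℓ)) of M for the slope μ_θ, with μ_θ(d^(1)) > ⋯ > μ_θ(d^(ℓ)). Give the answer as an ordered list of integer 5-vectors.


Interval decomposition of M: I[1,5]^2, I[2,2], I[5,5]^2.
HN type (ℓ=4): μ^(1)=56; μ^(2)=43; μ^(3)=-53/3; μ^(4)=-61

((0, 1, 0, 0, 0); (0, 0, 0, 0, 4); (0, 2, 2, 2, 0); (2, 0, 0, 0, 0))


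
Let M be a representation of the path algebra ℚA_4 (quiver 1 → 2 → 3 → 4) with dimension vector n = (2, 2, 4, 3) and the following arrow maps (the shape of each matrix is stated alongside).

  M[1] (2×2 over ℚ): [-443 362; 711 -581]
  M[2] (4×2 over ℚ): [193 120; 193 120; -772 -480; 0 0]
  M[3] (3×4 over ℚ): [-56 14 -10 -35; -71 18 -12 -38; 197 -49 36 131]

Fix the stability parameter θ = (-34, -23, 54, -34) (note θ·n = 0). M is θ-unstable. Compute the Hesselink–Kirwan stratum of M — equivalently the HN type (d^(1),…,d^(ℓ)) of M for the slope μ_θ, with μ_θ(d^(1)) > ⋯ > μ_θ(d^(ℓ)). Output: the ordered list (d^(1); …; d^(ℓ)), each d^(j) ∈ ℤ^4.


Barcode: M ≅ I[1,2], I[1,4], I[3,3], I[3,4]^2. HN layers by μ_θ (4 steps, strictly decreasing):
  μ^(1)=54; μ^(2)=10; μ^(3)=-23; μ^(4)=-34

((0, 0, 1, 0); (0, 0, 3, 3); (0, 2, 0, 0); (2, 0, 0, 0))


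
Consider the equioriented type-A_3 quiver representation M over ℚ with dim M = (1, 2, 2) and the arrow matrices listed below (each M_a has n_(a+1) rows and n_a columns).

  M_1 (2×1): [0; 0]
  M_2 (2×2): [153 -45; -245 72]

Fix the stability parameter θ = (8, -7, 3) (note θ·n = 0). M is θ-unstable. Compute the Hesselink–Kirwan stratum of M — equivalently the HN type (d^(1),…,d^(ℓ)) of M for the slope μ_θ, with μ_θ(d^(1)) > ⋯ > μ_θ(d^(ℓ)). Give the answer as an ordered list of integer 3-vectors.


Interval decomposition of M: I[1,1], I[2,3]^2.
HN type (ℓ=3): μ^(1)=8; μ^(2)=3; μ^(3)=-7

((1, 0, 0); (0, 0, 2); (0, 2, 0))


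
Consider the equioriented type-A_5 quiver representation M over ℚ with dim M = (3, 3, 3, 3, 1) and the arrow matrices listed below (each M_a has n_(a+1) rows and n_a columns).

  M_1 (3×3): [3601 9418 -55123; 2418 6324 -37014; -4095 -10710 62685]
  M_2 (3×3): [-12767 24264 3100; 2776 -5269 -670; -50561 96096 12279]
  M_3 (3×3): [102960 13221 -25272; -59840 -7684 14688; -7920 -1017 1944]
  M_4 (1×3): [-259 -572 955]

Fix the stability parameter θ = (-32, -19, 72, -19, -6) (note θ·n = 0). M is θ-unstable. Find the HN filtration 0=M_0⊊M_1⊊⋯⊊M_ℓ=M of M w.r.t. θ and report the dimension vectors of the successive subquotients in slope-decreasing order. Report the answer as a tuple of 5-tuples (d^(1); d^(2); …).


Interval decomposition of M: I[1,1]^2, I[1,3], I[2,3], I[2,5], I[4,4]^2.
HN type (ℓ=4): μ^(1)=72; μ^(2)=47/3; μ^(3)=-19; μ^(4)=-32

((0, 0, 2, 0, 0); (0, 0, 1, 1, 1); (0, 3, 0, 2, 0); (3, 0, 0, 0, 0))


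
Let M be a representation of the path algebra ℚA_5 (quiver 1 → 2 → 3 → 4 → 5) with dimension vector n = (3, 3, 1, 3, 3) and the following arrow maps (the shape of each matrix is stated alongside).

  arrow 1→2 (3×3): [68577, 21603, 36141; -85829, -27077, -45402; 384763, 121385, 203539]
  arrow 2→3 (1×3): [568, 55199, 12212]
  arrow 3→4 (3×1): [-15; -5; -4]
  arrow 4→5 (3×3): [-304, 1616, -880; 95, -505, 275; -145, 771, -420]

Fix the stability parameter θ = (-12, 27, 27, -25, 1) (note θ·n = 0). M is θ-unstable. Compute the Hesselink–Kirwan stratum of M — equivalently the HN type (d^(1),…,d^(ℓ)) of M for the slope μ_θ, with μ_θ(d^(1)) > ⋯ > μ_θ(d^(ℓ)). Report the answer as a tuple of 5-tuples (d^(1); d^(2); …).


Barcode: M ≅ I[1,1], I[1,2], I[1,4], I[2,2], I[4,5]^2, I[5,5]. HN layers by μ_θ (5 steps, strictly decreasing):
  μ^(1)=27; μ^(2)=29/3; μ^(3)=1; μ^(4)=-12; μ^(5)=-25

((0, 2, 0, 0, 0); (0, 1, 1, 1, 0); (0, 0, 0, 0, 3); (3, 0, 0, 0, 0); (0, 0, 0, 2, 0))


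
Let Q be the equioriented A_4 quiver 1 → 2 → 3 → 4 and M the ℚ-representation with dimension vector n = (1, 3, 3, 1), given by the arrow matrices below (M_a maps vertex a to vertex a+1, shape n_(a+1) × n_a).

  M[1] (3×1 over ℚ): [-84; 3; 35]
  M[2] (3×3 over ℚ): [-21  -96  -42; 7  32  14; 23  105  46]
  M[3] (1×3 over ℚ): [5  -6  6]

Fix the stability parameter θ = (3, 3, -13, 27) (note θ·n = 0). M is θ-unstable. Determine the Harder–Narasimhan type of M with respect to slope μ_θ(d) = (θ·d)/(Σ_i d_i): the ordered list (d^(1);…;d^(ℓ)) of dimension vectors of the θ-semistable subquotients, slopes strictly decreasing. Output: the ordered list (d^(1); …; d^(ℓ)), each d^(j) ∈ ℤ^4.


Interval decomposition of M: I[1,3], I[2,2], I[2,4], I[3,3].
HN type (ℓ=5): μ^(1)=27; μ^(2)=3; μ^(3)=-7/3; μ^(4)=-5; μ^(5)=-13

((0, 0, 0, 1); (0, 1, 0, 0); (1, 1, 1, 0); (0, 1, 1, 0); (0, 0, 1, 0))


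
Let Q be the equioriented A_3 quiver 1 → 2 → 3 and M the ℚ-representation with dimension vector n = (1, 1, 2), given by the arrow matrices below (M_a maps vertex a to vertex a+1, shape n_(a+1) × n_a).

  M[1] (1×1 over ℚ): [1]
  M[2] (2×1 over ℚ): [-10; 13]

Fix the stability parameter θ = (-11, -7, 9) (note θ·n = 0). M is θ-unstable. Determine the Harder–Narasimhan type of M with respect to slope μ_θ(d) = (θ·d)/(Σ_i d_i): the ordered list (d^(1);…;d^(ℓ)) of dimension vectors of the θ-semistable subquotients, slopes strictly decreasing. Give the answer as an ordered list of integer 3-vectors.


Barcode: M ≅ I[1,3], I[3,3]. HN layers by μ_θ (3 steps, strictly decreasing):
  μ^(1)=9; μ^(2)=-7; μ^(3)=-11

((0, 0, 2); (0, 1, 0); (1, 0, 0))


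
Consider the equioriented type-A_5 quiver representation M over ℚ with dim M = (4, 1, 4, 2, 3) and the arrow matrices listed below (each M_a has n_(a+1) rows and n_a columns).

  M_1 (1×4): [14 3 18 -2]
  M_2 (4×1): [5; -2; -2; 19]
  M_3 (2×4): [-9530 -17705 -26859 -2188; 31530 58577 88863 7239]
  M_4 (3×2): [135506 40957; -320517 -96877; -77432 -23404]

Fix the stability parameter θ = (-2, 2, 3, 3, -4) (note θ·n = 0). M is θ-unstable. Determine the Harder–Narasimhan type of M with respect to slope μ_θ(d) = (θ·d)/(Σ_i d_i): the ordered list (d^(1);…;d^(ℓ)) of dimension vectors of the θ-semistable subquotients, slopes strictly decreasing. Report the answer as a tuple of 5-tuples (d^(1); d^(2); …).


Via rank(M_{q-1}∘⋯∘M_p): M ≅ I[1,1]^3, I[1,5], I[3,3]^2, I[3,5], I[5,5].
μ_θ-semistable layers: μ^(1)=3; μ^(2)=1; μ^(3)=2/3; μ^(4)=-2; μ^(5)=-4

((0, 0, 2, 0, 0); (0, 1, 1, 1, 1); (0, 0, 1, 1, 1); (4, 0, 0, 0, 0); (0, 0, 0, 0, 1))


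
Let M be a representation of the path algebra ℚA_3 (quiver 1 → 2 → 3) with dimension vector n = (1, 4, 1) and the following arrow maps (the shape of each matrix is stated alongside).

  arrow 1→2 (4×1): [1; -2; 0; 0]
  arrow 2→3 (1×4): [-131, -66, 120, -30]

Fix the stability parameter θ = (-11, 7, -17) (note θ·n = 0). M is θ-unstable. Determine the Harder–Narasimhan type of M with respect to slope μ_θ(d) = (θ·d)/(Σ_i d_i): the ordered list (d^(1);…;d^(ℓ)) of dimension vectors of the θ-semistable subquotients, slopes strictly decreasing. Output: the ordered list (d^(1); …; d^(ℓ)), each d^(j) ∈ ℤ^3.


Interval decomposition of M: I[1,3], I[2,2]^3.
HN type (ℓ=3): μ^(1)=7; μ^(2)=-5; μ^(3)=-11

((0, 3, 0); (0, 1, 1); (1, 0, 0))


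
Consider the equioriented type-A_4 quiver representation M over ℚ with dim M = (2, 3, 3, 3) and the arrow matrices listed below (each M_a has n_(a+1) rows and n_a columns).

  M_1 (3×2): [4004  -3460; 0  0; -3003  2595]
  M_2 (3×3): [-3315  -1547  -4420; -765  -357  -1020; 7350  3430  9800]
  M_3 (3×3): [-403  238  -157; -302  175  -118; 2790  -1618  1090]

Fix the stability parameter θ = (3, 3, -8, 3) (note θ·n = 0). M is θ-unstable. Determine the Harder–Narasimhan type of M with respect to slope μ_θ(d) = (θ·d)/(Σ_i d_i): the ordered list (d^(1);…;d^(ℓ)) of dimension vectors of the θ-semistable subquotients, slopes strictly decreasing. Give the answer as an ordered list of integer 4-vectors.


Barcode: M ≅ I[1,1], I[1,2], I[2,2], I[2,4], I[3,3], I[3,4], I[4,4]. HN layers by μ_θ (3 steps, strictly decreasing):
  μ^(1)=3; μ^(2)=-5/2; μ^(3)=-8

((2, 2, 0, 3); (0, 1, 1, 0); (0, 0, 2, 0))


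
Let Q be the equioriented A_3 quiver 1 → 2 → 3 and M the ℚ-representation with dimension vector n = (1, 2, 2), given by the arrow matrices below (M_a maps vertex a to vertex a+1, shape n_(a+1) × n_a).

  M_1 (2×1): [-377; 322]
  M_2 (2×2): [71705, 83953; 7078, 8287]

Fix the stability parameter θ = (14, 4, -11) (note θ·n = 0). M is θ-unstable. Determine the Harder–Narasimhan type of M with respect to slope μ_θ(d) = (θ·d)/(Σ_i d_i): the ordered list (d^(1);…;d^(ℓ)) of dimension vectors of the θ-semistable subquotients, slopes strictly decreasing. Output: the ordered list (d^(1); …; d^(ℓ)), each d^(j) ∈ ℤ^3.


Via rank(M_{q-1}∘⋯∘M_p): M ≅ I[1,3], I[2,3].
μ_θ-semistable layers: μ^(1)=7/3; μ^(2)=-7/2

((1, 1, 1); (0, 1, 1))


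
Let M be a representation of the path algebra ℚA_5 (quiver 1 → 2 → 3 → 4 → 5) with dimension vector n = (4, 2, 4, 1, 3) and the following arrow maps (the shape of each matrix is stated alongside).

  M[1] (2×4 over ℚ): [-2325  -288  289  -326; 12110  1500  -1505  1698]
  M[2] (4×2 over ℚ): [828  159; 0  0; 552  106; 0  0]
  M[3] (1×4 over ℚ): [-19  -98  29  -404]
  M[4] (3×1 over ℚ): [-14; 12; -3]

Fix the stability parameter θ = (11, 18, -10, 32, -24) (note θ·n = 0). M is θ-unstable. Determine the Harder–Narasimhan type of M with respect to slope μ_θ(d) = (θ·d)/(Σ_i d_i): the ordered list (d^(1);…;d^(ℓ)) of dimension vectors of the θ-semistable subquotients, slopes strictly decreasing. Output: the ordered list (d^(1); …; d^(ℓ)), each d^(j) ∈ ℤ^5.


Interval decomposition of M: I[1,1]^2, I[1,2], I[1,5], I[3,3]^3, I[5,5]^2.
HN type (ℓ=5): μ^(1)=18; μ^(2)=11; μ^(3)=27/5; μ^(4)=-10; μ^(5)=-24

((0, 1, 0, 0, 0); (3, 0, 0, 0, 0); (1, 1, 1, 1, 1); (0, 0, 3, 0, 0); (0, 0, 0, 0, 2))


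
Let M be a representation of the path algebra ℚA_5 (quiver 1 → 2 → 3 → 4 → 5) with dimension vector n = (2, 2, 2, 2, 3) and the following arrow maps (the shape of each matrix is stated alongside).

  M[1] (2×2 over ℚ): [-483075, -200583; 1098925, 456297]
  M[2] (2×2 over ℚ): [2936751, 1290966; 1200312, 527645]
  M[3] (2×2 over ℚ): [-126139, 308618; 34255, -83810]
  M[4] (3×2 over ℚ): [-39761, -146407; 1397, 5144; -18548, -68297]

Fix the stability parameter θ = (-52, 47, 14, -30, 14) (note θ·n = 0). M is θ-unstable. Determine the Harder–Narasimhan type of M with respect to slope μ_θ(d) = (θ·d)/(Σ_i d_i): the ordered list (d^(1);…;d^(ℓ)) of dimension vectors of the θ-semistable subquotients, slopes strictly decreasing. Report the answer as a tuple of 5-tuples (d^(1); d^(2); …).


Via rank(M_{q-1}∘⋯∘M_p): M ≅ I[1,1], I[1,5], I[2,3], I[4,5], I[5,5].
μ_θ-semistable layers: μ^(1)=61/2; μ^(2)=14; μ^(3)=31/3; μ^(4)=-30; μ^(5)=-52

((0, 1, 1, 0, 0); (0, 0, 0, 0, 3); (0, 1, 1, 1, 0); (0, 0, 0, 1, 0); (2, 0, 0, 0, 0))


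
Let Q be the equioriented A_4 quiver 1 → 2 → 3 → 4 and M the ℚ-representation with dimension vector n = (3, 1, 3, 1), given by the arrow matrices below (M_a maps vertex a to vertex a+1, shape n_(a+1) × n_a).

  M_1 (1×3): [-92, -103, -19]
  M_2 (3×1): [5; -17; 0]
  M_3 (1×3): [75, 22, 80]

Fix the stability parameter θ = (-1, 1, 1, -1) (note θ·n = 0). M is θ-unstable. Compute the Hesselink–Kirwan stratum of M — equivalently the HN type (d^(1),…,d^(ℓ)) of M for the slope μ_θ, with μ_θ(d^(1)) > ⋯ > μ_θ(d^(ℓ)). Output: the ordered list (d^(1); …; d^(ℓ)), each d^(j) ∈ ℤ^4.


Interval decomposition of M: I[1,1]^2, I[1,4], I[3,3]^2.
HN type (ℓ=3): μ^(1)=1; μ^(2)=1/3; μ^(3)=-1

((0, 0, 2, 0); (0, 1, 1, 1); (3, 0, 0, 0))


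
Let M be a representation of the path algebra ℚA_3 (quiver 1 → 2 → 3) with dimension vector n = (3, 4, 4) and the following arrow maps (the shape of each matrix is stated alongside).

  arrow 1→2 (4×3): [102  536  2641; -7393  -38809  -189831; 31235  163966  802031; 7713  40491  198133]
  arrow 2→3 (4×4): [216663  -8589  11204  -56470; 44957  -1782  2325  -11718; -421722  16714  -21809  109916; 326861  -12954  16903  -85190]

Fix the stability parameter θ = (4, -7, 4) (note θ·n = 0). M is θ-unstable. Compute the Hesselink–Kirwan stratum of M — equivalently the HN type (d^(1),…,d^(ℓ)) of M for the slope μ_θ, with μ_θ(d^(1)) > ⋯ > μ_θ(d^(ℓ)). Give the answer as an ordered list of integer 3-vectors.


Interval decomposition of M: I[1,3]^3, I[2,2], I[3,3].
HN type (ℓ=3): μ^(1)=4; μ^(2)=-3/2; μ^(3)=-7

((0, 0, 4); (3, 3, 0); (0, 1, 0))


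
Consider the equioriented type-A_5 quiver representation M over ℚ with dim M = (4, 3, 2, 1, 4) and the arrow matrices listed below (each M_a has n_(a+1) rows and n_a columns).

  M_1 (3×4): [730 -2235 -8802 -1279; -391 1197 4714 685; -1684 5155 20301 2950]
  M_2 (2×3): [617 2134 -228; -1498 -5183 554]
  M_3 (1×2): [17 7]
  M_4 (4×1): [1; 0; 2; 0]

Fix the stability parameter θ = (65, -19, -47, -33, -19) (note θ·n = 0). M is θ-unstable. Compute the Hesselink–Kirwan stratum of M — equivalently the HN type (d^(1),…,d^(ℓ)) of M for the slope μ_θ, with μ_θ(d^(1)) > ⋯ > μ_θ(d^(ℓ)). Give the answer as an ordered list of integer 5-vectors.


Barcode: M ≅ I[1,1], I[1,2], I[1,3], I[1,5], I[5,5]^3. HN layers by μ_θ (5 steps, strictly decreasing):
  μ^(1)=65; μ^(2)=23; μ^(3)=-1/3; μ^(4)=-53/5; μ^(5)=-19

((1, 0, 0, 0, 0); (1, 1, 0, 0, 0); (1, 1, 1, 0, 0); (1, 1, 1, 1, 1); (0, 0, 0, 0, 3))


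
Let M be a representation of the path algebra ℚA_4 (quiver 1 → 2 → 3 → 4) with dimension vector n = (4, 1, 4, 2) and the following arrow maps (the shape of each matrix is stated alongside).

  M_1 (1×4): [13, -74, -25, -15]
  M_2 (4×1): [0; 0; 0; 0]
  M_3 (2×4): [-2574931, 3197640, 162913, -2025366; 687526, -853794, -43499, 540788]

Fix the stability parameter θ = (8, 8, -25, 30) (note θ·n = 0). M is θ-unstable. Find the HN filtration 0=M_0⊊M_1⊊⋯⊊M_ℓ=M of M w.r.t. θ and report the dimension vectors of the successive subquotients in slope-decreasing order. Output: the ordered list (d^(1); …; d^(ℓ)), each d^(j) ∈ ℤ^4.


Via rank(M_{q-1}∘⋯∘M_p): M ≅ I[1,1]^3, I[1,2], I[3,3]^2, I[3,4]^2.
μ_θ-semistable layers: μ^(1)=30; μ^(2)=8; μ^(3)=-25

((0, 0, 0, 2); (4, 1, 0, 0); (0, 0, 4, 0))


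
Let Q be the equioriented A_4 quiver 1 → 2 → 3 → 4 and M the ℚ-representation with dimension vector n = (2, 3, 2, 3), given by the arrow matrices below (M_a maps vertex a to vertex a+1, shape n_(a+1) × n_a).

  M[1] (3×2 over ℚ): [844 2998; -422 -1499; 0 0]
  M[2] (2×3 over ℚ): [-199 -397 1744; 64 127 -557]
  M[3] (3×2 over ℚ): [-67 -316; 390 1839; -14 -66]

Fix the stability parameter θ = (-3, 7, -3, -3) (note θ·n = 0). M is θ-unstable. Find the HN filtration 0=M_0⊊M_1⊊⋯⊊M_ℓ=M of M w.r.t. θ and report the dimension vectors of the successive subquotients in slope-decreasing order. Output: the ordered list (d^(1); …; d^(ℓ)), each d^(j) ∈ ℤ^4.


Interval decomposition of M: I[1,1], I[1,4], I[2,2], I[2,4], I[4,4].
HN type (ℓ=3): μ^(1)=7; μ^(2)=1/3; μ^(3)=-3

((0, 1, 0, 0); (0, 2, 2, 2); (2, 0, 0, 1))


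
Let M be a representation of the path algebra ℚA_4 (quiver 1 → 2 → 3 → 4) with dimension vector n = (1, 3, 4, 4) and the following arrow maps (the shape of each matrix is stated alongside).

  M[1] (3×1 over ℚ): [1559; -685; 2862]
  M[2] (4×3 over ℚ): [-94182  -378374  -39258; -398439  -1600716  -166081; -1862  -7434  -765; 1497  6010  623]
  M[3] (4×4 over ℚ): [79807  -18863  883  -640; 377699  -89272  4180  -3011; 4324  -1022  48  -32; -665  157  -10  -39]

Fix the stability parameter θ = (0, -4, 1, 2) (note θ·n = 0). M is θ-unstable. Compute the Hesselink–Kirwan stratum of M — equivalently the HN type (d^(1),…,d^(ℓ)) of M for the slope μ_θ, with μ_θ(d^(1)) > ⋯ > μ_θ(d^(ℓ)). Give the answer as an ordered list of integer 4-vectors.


Interval decomposition of M: I[1,4], I[2,3], I[2,4], I[3,4], I[4,4].
HN type (ℓ=4): μ^(1)=2; μ^(2)=1; μ^(3)=-2; μ^(4)=-4

((0, 0, 0, 4); (0, 0, 4, 0); (1, 1, 0, 0); (0, 2, 0, 0))


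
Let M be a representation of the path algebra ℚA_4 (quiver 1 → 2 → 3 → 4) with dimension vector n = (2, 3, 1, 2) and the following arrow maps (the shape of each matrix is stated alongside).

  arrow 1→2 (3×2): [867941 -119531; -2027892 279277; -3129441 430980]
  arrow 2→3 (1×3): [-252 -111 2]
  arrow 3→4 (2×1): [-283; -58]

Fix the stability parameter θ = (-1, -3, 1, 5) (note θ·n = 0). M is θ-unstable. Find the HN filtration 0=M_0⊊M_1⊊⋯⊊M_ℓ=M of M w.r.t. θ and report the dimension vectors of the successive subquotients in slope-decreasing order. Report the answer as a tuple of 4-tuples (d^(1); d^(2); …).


Barcode: M ≅ I[1,2], I[1,4], I[2,2], I[4,4]. HN layers by μ_θ (4 steps, strictly decreasing):
  μ^(1)=5; μ^(2)=1; μ^(3)=-2; μ^(4)=-3

((0, 0, 0, 2); (0, 0, 1, 0); (2, 2, 0, 0); (0, 1, 0, 0))


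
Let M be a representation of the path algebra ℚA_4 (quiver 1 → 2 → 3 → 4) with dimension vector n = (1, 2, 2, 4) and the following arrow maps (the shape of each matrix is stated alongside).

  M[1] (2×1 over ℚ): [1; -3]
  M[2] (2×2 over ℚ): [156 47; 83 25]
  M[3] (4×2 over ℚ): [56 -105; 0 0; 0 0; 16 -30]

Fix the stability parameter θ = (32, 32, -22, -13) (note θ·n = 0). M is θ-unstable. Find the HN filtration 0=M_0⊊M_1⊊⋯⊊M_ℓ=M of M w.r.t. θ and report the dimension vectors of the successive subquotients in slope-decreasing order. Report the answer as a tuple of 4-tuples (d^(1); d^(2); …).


Barcode: M ≅ I[1,3], I[2,4], I[4,4]^3. HN layers by μ_θ (3 steps, strictly decreasing):
  μ^(1)=14; μ^(2)=-1; μ^(3)=-13

((1, 1, 1, 0); (0, 1, 1, 1); (0, 0, 0, 3))


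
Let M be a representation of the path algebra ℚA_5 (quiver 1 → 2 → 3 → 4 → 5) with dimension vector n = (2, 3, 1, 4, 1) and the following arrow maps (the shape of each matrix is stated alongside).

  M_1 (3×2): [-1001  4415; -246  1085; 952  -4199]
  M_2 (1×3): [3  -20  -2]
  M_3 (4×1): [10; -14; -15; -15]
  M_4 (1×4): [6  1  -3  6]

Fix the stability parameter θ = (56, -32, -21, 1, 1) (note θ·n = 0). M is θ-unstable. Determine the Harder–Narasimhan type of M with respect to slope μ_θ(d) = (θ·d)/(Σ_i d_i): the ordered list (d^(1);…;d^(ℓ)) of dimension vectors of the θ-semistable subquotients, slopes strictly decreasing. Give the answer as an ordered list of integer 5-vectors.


Barcode: M ≅ I[1,2], I[1,5], I[2,2], I[4,4]^3. HN layers by μ_θ (3 steps, strictly decreasing):
  μ^(1)=12; μ^(2)=1; μ^(3)=-32

((1, 1, 0, 0, 0); (1, 1, 1, 4, 1); (0, 1, 0, 0, 0))


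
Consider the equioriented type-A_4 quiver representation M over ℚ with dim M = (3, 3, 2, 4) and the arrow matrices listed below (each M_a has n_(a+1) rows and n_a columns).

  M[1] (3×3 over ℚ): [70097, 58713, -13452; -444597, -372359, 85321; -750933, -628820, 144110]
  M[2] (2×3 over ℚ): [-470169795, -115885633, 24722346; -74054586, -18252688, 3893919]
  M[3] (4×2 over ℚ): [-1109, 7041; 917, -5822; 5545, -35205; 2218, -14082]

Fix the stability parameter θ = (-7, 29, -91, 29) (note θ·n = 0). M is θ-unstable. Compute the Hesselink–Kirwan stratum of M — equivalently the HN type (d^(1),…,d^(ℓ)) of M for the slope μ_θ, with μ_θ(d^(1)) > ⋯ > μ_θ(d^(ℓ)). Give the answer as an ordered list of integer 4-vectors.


Barcode: M ≅ I[1,2], I[1,4]^2, I[4,4]^2. HN layers by μ_θ (3 steps, strictly decreasing):
  μ^(1)=29; μ^(2)=-7; μ^(3)=-23

((0, 1, 0, 4); (1, 0, 0, 0); (2, 2, 2, 0))


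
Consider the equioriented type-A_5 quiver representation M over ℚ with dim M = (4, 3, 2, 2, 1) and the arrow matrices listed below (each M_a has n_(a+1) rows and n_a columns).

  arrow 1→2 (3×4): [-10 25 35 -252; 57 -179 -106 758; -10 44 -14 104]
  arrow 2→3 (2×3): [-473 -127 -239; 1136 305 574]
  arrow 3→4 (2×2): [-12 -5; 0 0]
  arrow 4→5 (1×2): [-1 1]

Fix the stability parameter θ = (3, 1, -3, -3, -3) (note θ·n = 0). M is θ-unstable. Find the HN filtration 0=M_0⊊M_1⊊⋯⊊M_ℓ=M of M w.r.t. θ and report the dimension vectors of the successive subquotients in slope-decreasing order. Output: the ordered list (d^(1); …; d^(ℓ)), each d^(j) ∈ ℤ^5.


Barcode: M ≅ I[1,1], I[1,2], I[1,3], I[1,5], I[4,4]. HN layers by μ_θ (5 steps, strictly decreasing):
  μ^(1)=3; μ^(2)=2; μ^(3)=1/3; μ^(4)=-1; μ^(5)=-3

((1, 0, 0, 0, 0); (1, 1, 0, 0, 0); (1, 1, 1, 0, 0); (1, 1, 1, 1, 1); (0, 0, 0, 1, 0))


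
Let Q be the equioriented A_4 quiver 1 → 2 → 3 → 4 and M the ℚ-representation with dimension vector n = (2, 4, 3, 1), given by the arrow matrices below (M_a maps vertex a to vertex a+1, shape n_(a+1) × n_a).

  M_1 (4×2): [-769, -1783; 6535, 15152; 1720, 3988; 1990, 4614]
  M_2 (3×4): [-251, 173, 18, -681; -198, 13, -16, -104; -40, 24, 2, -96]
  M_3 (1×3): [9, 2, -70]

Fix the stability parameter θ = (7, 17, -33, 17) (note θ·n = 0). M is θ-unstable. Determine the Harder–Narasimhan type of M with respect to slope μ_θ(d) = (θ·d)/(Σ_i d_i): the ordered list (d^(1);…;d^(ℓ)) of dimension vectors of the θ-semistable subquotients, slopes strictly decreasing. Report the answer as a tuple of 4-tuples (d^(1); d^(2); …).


Barcode: M ≅ I[1,3], I[1,4], I[2,2], I[2,3]. HN layers by μ_θ (3 steps, strictly decreasing):
  μ^(1)=17; μ^(2)=-3; μ^(3)=-8

((0, 1, 0, 1); (2, 2, 2, 0); (0, 1, 1, 0))


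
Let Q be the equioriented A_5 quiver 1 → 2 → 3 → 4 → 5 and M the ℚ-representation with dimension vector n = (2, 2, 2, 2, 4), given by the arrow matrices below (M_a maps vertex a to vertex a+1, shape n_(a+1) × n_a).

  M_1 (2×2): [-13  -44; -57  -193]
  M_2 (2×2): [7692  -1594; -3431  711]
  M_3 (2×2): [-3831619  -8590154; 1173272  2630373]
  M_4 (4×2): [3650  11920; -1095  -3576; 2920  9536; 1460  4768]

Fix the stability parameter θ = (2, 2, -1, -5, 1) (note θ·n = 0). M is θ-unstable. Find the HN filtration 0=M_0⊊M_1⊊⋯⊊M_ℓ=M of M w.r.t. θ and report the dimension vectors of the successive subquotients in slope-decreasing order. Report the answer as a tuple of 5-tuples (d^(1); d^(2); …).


Interval decomposition of M: I[1,4], I[1,5], I[5,5]^3.
HN type (ℓ=2): μ^(1)=1; μ^(2)=-1/2

((0, 0, 0, 0, 4); (2, 2, 2, 2, 0))


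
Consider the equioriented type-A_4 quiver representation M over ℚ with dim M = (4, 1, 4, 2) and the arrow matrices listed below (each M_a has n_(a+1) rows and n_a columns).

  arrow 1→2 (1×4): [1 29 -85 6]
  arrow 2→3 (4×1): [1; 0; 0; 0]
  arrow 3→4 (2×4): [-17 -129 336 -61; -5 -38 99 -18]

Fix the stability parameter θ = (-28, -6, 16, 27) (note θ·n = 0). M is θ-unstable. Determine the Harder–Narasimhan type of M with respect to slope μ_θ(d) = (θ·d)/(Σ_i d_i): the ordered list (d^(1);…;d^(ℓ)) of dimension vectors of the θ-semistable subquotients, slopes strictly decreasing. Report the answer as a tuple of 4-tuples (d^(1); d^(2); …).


Via rank(M_{q-1}∘⋯∘M_p): M ≅ I[1,1]^3, I[1,4], I[3,3]^2, I[3,4].
μ_θ-semistable layers: μ^(1)=27; μ^(2)=16; μ^(3)=-6; μ^(4)=-28

((0, 0, 0, 2); (0, 0, 4, 0); (0, 1, 0, 0); (4, 0, 0, 0))


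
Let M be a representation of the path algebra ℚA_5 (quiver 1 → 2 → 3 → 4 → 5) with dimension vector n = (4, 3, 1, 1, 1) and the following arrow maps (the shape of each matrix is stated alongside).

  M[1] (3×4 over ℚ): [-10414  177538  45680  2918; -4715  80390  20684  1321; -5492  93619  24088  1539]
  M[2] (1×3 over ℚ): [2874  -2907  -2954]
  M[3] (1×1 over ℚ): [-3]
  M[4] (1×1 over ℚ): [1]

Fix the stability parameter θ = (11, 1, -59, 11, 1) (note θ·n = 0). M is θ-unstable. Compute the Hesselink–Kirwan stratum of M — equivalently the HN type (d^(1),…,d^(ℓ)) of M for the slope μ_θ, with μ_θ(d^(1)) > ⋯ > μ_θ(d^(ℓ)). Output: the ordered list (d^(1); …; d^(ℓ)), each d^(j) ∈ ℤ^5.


Barcode: M ≅ I[1,1], I[1,2]^2, I[1,5]. HN layers by μ_θ (3 steps, strictly decreasing):
  μ^(1)=11; μ^(2)=6; μ^(3)=-47/3

((1, 0, 0, 0, 0); (2, 2, 0, 1, 1); (1, 1, 1, 0, 0))


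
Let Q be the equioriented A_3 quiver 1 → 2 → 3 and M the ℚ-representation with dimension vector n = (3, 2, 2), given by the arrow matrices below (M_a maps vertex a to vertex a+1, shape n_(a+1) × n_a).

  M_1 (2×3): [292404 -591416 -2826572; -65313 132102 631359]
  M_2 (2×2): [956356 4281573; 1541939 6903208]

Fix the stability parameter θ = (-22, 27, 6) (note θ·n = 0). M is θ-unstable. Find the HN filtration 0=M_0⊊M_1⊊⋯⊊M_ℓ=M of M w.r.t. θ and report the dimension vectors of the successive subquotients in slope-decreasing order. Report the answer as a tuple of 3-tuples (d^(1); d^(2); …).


Via rank(M_{q-1}∘⋯∘M_p): M ≅ I[1,1]^2, I[1,3], I[2,3].
μ_θ-semistable layers: μ^(1)=33/2; μ^(2)=-22

((0, 2, 2); (3, 0, 0))


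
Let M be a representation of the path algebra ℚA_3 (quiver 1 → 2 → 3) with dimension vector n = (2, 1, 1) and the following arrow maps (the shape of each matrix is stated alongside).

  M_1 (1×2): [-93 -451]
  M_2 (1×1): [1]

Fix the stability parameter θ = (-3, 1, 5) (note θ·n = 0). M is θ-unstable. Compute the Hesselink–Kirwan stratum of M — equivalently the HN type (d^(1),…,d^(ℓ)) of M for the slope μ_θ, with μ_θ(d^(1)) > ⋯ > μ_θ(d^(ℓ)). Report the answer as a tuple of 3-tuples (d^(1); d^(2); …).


Barcode: M ≅ I[1,1], I[1,3]. HN layers by μ_θ (3 steps, strictly decreasing):
  μ^(1)=5; μ^(2)=1; μ^(3)=-3

((0, 0, 1); (0, 1, 0); (2, 0, 0))


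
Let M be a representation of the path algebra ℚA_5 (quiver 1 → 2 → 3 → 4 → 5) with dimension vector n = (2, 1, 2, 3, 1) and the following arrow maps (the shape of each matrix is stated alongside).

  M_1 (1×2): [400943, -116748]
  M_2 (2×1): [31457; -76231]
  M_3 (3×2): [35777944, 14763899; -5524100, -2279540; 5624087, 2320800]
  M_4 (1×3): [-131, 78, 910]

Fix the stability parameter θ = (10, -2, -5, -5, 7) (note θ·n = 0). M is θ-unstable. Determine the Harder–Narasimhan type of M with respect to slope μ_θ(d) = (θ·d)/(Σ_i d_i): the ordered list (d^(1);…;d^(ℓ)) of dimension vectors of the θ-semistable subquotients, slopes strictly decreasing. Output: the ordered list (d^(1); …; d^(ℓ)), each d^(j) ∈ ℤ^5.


Via rank(M_{q-1}∘⋯∘M_p): M ≅ I[1,1], I[1,5], I[3,4], I[4,4].
μ_θ-semistable layers: μ^(1)=10; μ^(2)=7; μ^(3)=-1/2; μ^(4)=-5

((1, 0, 0, 0, 0); (0, 0, 0, 0, 1); (1, 1, 1, 1, 0); (0, 0, 1, 2, 0))


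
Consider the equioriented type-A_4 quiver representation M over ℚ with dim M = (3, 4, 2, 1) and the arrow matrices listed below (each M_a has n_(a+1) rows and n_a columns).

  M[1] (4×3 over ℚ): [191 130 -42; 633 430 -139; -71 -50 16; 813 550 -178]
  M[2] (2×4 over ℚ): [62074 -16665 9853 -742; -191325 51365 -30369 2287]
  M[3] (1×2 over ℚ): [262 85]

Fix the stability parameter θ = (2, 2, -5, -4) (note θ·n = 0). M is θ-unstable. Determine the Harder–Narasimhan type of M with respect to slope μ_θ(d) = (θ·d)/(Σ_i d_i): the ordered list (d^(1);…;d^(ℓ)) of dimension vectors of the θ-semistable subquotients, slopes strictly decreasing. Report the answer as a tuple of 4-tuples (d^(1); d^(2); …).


Interval decomposition of M: I[1,1], I[1,2], I[1,4], I[2,2], I[2,3].
HN type (ℓ=3): μ^(1)=2; μ^(2)=-5/4; μ^(3)=-3/2

((2, 2, 0, 0); (1, 1, 1, 1); (0, 1, 1, 0))


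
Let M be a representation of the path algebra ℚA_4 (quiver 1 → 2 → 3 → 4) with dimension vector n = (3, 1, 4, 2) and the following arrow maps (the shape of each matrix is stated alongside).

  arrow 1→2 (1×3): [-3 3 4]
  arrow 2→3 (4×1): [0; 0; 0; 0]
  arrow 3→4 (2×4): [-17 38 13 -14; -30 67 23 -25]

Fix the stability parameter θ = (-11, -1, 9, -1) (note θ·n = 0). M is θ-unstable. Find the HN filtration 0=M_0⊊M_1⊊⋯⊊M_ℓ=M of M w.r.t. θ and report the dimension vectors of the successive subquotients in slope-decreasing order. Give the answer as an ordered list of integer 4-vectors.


Interval decomposition of M: I[1,1]^2, I[1,2], I[3,3]^2, I[3,4]^2.
HN type (ℓ=4): μ^(1)=9; μ^(2)=4; μ^(3)=-1; μ^(4)=-11

((0, 0, 2, 0); (0, 0, 2, 2); (0, 1, 0, 0); (3, 0, 0, 0))


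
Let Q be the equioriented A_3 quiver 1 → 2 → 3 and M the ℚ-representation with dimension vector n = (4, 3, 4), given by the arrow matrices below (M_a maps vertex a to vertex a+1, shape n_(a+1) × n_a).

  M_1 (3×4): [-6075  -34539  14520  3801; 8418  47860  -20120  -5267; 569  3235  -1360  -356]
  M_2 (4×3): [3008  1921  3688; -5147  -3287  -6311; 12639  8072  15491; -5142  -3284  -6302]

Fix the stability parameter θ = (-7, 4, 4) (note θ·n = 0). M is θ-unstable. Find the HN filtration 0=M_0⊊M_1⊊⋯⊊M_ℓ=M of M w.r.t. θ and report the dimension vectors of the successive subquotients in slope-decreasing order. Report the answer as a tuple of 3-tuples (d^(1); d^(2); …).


Barcode: M ≅ I[1,1]^2, I[1,2], I[1,3], I[2,3], I[3,3]^2. HN layers by μ_θ (2 steps, strictly decreasing):
  μ^(1)=4; μ^(2)=-7

((0, 3, 4); (4, 0, 0))


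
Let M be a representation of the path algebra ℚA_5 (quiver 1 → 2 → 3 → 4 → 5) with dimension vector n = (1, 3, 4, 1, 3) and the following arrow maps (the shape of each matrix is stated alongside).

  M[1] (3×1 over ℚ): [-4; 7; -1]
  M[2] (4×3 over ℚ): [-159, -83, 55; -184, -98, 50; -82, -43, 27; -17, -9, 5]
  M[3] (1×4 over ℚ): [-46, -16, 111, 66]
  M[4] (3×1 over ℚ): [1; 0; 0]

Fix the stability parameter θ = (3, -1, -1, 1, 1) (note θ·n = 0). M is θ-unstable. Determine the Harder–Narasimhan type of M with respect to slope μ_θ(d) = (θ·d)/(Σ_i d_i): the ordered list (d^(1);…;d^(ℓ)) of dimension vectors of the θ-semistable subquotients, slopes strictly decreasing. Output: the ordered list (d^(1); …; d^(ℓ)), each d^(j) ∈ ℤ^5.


Interval decomposition of M: I[1,2], I[2,3], I[2,5], I[3,3]^2, I[5,5]^2.
HN type (ℓ=2): μ^(1)=1; μ^(2)=-1

((1, 1, 0, 1, 3); (0, 2, 4, 0, 0))


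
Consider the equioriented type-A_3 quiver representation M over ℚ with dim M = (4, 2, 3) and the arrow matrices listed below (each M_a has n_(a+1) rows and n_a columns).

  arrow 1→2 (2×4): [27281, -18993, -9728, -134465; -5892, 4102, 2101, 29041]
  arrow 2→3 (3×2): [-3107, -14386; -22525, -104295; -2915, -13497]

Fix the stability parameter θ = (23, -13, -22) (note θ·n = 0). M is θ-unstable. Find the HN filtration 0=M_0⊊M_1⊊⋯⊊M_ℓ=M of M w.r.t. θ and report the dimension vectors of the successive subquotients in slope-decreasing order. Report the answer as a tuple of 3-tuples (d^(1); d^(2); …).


Interval decomposition of M: I[1,1]^2, I[1,3]^2, I[3,3].
HN type (ℓ=3): μ^(1)=23; μ^(2)=-4; μ^(3)=-22

((2, 0, 0); (2, 2, 2); (0, 0, 1))


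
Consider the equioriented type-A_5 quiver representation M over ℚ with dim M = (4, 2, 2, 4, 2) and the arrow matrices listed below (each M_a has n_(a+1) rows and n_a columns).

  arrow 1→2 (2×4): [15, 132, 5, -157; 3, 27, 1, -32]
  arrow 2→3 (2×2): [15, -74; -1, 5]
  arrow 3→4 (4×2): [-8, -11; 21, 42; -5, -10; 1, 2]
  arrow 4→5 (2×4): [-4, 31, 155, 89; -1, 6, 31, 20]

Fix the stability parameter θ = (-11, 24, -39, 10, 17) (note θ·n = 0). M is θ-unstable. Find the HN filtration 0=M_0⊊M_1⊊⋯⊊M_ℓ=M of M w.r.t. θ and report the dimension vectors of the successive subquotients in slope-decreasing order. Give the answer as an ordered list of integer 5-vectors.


Barcode: M ≅ I[1,1]^2, I[1,5]^2, I[4,4]^2. HN layers by μ_θ (4 steps, strictly decreasing):
  μ^(1)=17; μ^(2)=10; μ^(3)=-15/2; μ^(4)=-11

((0, 0, 0, 0, 2); (0, 0, 0, 4, 0); (0, 2, 2, 0, 0); (4, 0, 0, 0, 0))


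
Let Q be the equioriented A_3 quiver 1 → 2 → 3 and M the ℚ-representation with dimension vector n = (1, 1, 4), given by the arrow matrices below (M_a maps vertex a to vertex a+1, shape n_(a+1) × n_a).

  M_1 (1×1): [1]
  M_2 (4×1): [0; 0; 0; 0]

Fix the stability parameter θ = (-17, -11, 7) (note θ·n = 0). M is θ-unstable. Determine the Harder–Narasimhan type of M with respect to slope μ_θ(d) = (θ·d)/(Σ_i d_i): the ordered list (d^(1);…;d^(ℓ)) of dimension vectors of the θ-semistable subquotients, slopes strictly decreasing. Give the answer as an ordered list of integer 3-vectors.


Interval decomposition of M: I[1,2], I[3,3]^4.
HN type (ℓ=3): μ^(1)=7; μ^(2)=-11; μ^(3)=-17

((0, 0, 4); (0, 1, 0); (1, 0, 0))


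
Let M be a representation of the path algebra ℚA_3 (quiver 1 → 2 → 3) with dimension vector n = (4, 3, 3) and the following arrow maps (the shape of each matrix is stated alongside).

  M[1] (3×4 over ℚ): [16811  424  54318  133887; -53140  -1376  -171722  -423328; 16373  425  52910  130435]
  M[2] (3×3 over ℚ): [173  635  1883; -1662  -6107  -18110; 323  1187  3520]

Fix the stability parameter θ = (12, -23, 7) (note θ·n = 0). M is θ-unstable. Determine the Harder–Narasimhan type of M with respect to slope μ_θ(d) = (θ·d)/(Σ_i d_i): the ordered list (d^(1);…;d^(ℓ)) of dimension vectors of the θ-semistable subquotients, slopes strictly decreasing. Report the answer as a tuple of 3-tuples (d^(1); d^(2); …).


Via rank(M_{q-1}∘⋯∘M_p): M ≅ I[1,1], I[1,3]^3.
μ_θ-semistable layers: μ^(1)=12; μ^(2)=7; μ^(3)=-11/2

((1, 0, 0); (0, 0, 3); (3, 3, 0))


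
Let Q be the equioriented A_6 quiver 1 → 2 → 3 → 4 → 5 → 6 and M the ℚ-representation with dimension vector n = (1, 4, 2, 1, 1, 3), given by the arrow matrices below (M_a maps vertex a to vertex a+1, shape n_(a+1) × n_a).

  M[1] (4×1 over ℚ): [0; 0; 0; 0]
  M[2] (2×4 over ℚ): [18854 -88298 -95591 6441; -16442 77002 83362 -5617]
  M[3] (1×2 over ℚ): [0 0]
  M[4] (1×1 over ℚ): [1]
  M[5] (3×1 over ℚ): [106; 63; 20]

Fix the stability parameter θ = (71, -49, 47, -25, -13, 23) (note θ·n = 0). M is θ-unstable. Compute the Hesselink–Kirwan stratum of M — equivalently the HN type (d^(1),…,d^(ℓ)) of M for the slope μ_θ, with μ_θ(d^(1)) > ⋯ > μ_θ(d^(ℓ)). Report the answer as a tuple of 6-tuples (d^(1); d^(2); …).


Interval decomposition of M: I[1,1], I[2,2]^2, I[2,3]^2, I[4,6], I[6,6]^2.
HN type (ℓ=6): μ^(1)=71; μ^(2)=47; μ^(3)=23; μ^(4)=-13; μ^(5)=-25; μ^(6)=-49

((1, 0, 0, 0, 0, 0); (0, 0, 2, 0, 0, 0); (0, 0, 0, 0, 0, 3); (0, 0, 0, 0, 1, 0); (0, 0, 0, 1, 0, 0); (0, 4, 0, 0, 0, 0))


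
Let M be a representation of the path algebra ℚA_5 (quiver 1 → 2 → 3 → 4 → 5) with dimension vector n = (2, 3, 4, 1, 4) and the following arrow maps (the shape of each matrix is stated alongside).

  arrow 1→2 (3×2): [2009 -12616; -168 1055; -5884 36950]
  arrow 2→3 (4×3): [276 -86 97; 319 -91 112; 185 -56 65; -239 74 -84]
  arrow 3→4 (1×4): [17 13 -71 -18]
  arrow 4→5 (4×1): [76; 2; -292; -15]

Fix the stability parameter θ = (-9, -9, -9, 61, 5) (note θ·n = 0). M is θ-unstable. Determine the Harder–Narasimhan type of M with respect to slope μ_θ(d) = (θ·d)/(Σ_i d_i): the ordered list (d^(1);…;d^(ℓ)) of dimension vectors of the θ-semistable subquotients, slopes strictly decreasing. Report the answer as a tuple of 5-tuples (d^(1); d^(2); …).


Via rank(M_{q-1}∘⋯∘M_p): M ≅ I[1,3], I[1,5], I[2,3], I[3,3], I[5,5]^3.
μ_θ-semistable layers: μ^(1)=33; μ^(2)=5; μ^(3)=-9

((0, 0, 0, 1, 1); (0, 0, 0, 0, 3); (2, 3, 4, 0, 0))
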